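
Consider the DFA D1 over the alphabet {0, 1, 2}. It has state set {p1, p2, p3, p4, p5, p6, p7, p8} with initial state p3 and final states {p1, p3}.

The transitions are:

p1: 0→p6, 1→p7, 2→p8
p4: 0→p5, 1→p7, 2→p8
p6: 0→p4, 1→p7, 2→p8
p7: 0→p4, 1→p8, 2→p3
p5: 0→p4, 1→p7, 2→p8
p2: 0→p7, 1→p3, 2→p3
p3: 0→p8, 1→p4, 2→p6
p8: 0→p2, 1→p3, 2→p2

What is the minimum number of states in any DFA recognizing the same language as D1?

5

Reachable states from the start: {p2,p3,p4,p5,p6,p7,p8}. Unreachable: {p1} — drop them.
Start with accepting vs non-accepting: {p3} | {p2,p4,p5,p6,p7,p8}.
On input 1, block {p2,p4,p5,p6,p7,p8} splits into {p4,p5,p6,p7} and {p2,p8}.
Split {p4,p5,p6,p7} by δ(·,1) → {p4,p5,p6} and {p7}.
Refine {p2,p8} on symbol 0: members go to different blocks, giving {p2} and {p8}.
Stable partition: {p3} | {p4,p5,p6} | {p2} | {p7} | {p8} — 5 equivalence classes.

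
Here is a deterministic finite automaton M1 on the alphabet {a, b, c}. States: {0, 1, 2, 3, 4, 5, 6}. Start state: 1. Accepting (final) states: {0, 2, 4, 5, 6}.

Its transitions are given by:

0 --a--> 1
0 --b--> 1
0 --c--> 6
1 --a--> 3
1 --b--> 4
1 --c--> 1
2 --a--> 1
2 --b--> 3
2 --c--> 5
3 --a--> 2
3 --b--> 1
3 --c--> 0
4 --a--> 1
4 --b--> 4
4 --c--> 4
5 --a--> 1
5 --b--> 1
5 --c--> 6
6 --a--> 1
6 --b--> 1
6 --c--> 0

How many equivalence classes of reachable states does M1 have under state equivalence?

5

Every state is reachable, so we keep all 7.
P0 = {0,2,4,5,6} | {1,3}.
Split {0,2,4,5,6} by δ(·,b) → {0,2,5,6} and {4}.
Refine {1,3} on symbol a: members go to different blocks, giving {1} and {3}.
Split {0,2,5,6} by δ(·,b) → {0,5,6} and {2}.
No further refinement is possible. Final partition (5 blocks): {0,5,6} | {1} | {4} | {3} | {2}.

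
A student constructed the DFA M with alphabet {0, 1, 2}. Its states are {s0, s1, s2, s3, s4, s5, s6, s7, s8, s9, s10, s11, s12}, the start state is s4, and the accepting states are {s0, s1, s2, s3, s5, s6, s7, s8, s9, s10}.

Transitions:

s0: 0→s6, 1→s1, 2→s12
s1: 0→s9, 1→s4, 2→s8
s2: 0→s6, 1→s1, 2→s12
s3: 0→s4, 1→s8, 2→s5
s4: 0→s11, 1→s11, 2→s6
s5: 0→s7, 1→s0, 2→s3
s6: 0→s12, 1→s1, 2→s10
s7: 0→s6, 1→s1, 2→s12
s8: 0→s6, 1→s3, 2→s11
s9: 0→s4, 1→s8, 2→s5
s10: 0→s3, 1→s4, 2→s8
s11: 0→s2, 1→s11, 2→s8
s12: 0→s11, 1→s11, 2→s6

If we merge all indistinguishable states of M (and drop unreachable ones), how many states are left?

All states are reachable from the start state.
Initial partition by acceptance: {s0,s1,s2,s3,s5,s6,s7,s8,s9,s10} | {s4,s11,s12}.
On input 0, block {s0,s1,s2,s3,s5,s6,s7,s8,s9,s10} splits into {s0,s1,s2,s5,s7,s8,s10} and {s3,s6,s9}.
Split {s0,s1,s2,s5,s7,s8,s10} by δ(·,0) → {s0,s1,s2,s7,s8,s10} and {s5}.
Refine {s0,s1,s2,s7,s8,s10} on symbol 1: members go to different blocks, giving {s0,s2,s7} and {s1,s10} and {s8}.
On input 0, block {s4,s11,s12} splits into {s4,s12} and {s11}.
On input 1, block {s3,s6,s9} splits into {s3,s9} and {s6}.
No further refinement is possible. Final partition (8 blocks): {s0,s2,s7} | {s4,s12} | {s3,s9} | {s5} | {s1,s10} | {s8} | {s11} | {s6}.

8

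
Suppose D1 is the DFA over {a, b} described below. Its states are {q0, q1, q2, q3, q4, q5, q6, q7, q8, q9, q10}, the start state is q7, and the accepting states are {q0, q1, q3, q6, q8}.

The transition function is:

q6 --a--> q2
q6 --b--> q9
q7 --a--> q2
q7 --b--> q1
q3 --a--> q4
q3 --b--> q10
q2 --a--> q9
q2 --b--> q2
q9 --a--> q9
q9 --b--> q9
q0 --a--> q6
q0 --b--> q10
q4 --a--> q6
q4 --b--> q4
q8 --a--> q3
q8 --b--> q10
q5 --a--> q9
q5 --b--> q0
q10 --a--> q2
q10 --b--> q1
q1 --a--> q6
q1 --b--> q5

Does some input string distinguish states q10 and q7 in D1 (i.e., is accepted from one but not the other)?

No

States {q3,q4,q8} cannot be reached from the start state, so discard them.
Initial partition by acceptance: {q0,q1,q6} | {q2,q5,q7,q9,q10}.
On input a, block {q0,q1,q6} splits into {q0,q1} and {q6}.
On input b, block {q2,q5,q7,q9,q10} splits into {q5,q7,q10} and {q2,q9}.
No further refinement is possible. Final partition (4 blocks): {q0,q1} | {q5,q7,q10} | {q6} | {q2,q9}.
q10 and q7 lie in the same block of the stable partition, so they are equivalent — no string distinguishes them.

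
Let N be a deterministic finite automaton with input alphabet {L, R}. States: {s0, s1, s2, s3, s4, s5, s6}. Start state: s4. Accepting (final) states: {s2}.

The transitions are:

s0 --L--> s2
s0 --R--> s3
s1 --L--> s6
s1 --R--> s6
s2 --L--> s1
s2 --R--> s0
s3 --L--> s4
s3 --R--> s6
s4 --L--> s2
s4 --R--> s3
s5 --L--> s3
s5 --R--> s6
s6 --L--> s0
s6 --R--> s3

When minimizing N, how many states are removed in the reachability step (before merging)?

1

No path from s4 leads to s5; the other 6 states are all reachable.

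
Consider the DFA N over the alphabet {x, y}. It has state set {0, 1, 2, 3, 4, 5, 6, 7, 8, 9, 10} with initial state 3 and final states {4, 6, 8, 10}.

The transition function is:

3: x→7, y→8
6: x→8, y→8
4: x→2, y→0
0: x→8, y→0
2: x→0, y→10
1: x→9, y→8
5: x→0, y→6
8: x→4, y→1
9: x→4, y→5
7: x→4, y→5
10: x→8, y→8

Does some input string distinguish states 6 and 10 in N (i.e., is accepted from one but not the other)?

No

Initial partition by acceptance: {4,6,8,10} | {0,1,2,3,5,7,9}.
On input x, block {4,6,8,10} splits into {6,8,10} and {4}.
On input x, block {6,8,10} splits into {6,10} and {8}.
Split {0,1,2,3,5,7,9} by δ(·,x) → {1,2,3,5} and {7,9} and {0}.
On input x, block {1,2,3,5} splits into {1,3} and {2,5}.
The partition is now stable with 7 blocks: {6,10} | {1,3} | {4} | {8} | {7,9} | {0} | {2,5}.
6 and 10 lie in the same block of the stable partition, so they are equivalent — no string distinguishes them.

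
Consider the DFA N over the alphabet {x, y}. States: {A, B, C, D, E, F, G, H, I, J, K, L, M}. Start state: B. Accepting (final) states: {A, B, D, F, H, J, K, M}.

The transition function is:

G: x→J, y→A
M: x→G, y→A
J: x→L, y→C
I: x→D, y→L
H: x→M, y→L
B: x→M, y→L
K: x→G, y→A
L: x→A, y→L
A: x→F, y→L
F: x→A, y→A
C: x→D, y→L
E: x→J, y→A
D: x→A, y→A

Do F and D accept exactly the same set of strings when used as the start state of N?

Yes

States {E,H,I,K} cannot be reached from the start state, so discard them.
Initial partition by acceptance: {A,B,D,F,J,M} | {C,G,L}.
Refine {A,B,D,F,J,M} on symbol x: members go to different blocks, giving {A,B,D,F} and {J,M}.
Split {A,B,D,F} by δ(·,x) → {A,D,F} and {B}.
On input y, block {A,D,F} splits into {D,F} and {A}.
On input x, block {C,G,L} splits into {C} and {G} and {L}.
Split {J,M} by δ(·,x) → {J} and {M}.
The partition is now stable with 8 blocks: {D,F} | {C} | {J} | {B} | {A} | {G} | {L} | {M}.
F and D lie in the same block of the stable partition, so they are equivalent — no string distinguishes them.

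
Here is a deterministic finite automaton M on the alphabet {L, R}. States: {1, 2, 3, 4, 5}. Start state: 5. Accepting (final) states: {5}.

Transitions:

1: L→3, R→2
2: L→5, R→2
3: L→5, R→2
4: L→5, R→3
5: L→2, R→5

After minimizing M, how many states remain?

2

First remove the unreachable states {1,3,4}; 2 states remain.
P0 = {5} | {2}.
Stable partition: {5} | {2} — 2 equivalence classes.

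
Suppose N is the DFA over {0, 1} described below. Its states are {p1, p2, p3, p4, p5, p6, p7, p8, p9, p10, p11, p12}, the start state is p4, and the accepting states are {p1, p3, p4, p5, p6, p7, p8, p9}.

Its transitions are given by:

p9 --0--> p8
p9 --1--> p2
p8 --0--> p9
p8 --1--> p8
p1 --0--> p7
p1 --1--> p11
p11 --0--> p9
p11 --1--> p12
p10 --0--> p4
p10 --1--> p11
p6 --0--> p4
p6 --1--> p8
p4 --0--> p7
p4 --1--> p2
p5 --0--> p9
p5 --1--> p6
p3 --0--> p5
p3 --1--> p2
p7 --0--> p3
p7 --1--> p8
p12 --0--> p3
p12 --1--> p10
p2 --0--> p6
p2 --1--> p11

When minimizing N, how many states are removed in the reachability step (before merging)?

No path from p4 leads to p1; the other 11 states are all reachable.

1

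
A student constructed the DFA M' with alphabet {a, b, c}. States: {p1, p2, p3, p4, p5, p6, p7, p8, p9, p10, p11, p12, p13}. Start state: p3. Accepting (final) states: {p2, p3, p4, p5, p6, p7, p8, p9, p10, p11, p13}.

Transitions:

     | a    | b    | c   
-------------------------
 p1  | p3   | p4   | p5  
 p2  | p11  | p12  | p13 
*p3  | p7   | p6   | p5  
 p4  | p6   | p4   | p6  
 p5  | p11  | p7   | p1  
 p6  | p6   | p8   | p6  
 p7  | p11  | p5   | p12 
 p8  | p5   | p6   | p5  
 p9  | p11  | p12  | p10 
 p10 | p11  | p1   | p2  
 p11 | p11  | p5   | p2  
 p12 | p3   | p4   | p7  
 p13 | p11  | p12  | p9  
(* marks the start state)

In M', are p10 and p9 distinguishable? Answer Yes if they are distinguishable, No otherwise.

Initial partition by acceptance: {p2,p3,p4,p5,p6,p7,p8,p9,p10,p11,p13} | {p1,p12}.
Refine {p2,p3,p4,p5,p6,p7,p8,p9,p10,p11,p13} on symbol b: members go to different blocks, giving {p3,p4,p5,p6,p7,p8,p11} and {p2,p9,p10,p13}.
Refine {p3,p4,p5,p6,p7,p8,p11} on symbol c: members go to different blocks, giving {p3,p4,p6,p8} and {p5,p7} and {p11}.
Split {p3,p4,p6,p8} by δ(·,a) → {p3,p8} and {p4,p6}.
On input b, block {p4,p6} splits into {p4} and {p6}.
The partition is now stable with 7 blocks: {p3,p8} | {p1,p12} | {p2,p9,p10,p13} | {p5,p7} | {p11} | {p4} | {p6}.
p10 and p9 lie in the same block of the stable partition, so they are equivalent — no string distinguishes them.

No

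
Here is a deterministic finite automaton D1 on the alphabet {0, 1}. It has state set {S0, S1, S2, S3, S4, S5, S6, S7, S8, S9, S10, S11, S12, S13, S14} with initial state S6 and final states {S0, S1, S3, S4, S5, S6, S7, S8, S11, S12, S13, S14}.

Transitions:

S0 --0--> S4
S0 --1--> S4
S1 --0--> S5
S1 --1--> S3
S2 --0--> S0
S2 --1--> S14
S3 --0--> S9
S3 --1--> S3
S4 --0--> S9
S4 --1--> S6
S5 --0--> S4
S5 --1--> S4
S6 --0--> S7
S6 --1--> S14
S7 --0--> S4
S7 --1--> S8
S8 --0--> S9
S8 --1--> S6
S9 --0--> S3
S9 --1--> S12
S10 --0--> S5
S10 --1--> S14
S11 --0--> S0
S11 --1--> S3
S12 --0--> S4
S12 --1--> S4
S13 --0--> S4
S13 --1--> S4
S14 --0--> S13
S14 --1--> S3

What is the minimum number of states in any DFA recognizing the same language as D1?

Reachable states from the start: {S3,S4,S6,S7,S8,S9,S12,S13,S14}. Unreachable: {S0,S1,S2,S5,S10,S11} — drop them.
Initial partition by acceptance: {S3,S4,S6,S7,S8,S12,S13,S14} | {S9}.
Split {S3,S4,S6,S7,S8,S12,S13,S14} by δ(·,0) → {S6,S7,S12,S13,S14} and {S3,S4,S8}.
Refine {S6,S7,S12,S13,S14} on symbol 0: members go to different blocks, giving {S7,S12,S13} and {S6,S14}.
On input 1, block {S3,S4,S8} splits into {S4,S8} and {S3}.
On input 1, block {S6,S14} splits into {S6} and {S14}.
The partition is now stable with 6 blocks: {S7,S12,S13} | {S9} | {S4,S8} | {S6} | {S3} | {S14}.

6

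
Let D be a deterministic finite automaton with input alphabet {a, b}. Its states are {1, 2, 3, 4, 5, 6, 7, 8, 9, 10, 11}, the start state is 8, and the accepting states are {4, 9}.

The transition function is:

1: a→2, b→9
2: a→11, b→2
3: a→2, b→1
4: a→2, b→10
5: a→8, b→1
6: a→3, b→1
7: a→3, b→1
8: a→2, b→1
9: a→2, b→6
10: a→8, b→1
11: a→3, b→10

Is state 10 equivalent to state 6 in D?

Yes

First remove the unreachable states {4,5,7}; 8 states remain.
Initial partition by acceptance: {9} | {1,2,3,6,8,10,11}.
On input b, block {1,2,3,6,8,10,11} splits into {2,3,6,8,10,11} and {1}.
Refine {2,3,6,8,10,11} on symbol b: members go to different blocks, giving {3,6,8,10} and {2,11}.
Split {3,6,8,10} by δ(·,a) → {3,8} and {6,10}.
On input a, block {2,11} splits into {2} and {11}.
No further refinement is possible. Final partition (6 blocks): {9} | {3,8} | {1} | {2} | {6,10} | {11}.
10 and 6 lie in the same block of the stable partition, so they are equivalent — no string distinguishes them.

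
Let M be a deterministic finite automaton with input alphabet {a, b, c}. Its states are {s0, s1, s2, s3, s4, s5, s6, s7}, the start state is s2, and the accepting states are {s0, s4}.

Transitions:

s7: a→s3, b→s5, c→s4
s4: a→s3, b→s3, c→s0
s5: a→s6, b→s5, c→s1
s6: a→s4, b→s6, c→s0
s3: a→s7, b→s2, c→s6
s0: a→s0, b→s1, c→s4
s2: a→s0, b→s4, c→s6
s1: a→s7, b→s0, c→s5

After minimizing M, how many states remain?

8

Initial partition by acceptance: {s0,s4} | {s1,s2,s3,s5,s6,s7}.
On input a, block {s0,s4} splits into {s0} and {s4}.
On input a, block {s1,s2,s3,s5,s6,s7} splits into {s1,s3,s5,s7} and {s2} and {s6}.
On input a, block {s1,s3,s5,s7} splits into {s1,s3,s7} and {s5}.
On input b, block {s1,s3,s7} splits into {s1} and {s3} and {s7}.
No further refinement is possible. Final partition (8 blocks): {s0} | {s1} | {s4} | {s2} | {s6} | {s5} | {s3} | {s7}.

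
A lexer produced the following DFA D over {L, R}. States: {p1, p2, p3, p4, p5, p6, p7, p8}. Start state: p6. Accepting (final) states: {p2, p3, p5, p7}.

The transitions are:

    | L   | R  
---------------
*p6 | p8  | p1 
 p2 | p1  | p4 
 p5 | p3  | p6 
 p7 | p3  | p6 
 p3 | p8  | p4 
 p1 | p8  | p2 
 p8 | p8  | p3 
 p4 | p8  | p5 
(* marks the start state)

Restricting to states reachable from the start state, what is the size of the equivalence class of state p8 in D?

States {p7} cannot be reached from the start state, so discard them.
Initial partition by acceptance: {p2,p3,p5} | {p1,p4,p6,p8}.
Split {p2,p3,p5} by δ(·,L) → {p2,p3} and {p5}.
Refine {p1,p4,p6,p8} on symbol R: members go to different blocks, giving {p1,p8} and {p4} and {p6}.
The partition is now stable with 5 blocks: {p2,p3} | {p1,p8} | {p5} | {p4} | {p6}.
State p8 belongs to the block {p1,p8}, which has 2 states.

2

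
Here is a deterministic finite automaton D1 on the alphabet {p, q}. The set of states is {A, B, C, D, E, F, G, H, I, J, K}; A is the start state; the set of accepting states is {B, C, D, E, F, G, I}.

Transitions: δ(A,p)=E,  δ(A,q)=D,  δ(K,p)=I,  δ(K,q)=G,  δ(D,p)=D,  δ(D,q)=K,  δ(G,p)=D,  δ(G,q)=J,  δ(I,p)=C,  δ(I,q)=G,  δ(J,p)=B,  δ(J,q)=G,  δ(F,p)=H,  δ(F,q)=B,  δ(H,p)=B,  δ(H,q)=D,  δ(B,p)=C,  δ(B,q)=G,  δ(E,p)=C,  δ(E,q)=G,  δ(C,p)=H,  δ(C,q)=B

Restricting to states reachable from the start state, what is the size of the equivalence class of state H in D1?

States {F} cannot be reached from the start state, so discard them.
Initial partition by acceptance: {B,C,D,E,G,I} | {A,H,J,K}.
Refine {B,C,D,E,G,I} on symbol p: members go to different blocks, giving {B,D,E,G,I} and {C}.
Refine {B,D,E,G,I} on symbol p: members go to different blocks, giving {B,E,I} and {D,G}.
The partition is now stable with 4 blocks: {B,E,I} | {A,H,J,K} | {C} | {D,G}.
The equivalence class containing H is {A,H,J,K}, of size 4.

4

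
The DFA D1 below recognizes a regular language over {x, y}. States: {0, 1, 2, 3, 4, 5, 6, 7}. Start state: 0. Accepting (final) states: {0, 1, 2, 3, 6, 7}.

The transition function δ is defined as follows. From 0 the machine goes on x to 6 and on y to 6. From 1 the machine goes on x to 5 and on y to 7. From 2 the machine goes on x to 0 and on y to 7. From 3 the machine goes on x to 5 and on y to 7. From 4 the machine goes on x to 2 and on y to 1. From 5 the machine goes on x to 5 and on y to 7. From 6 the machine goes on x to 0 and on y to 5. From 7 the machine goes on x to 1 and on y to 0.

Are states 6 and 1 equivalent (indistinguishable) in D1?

No

States {2,3,4} cannot be reached from the start state, so discard them.
Initial partition by acceptance: {0,1,6,7} | {5}.
On input x, block {0,1,6,7} splits into {0,6,7} and {1}.
Refine {0,6,7} on symbol x: members go to different blocks, giving {0,6} and {7}.
On input y, block {0,6} splits into {0} and {6}.
The partition is now stable with 5 blocks: {0} | {5} | {1} | {7} | {6}.
6 and 1 end up in different blocks, so they are distinguishable. For instance, the string 'x' is accepted from only 6.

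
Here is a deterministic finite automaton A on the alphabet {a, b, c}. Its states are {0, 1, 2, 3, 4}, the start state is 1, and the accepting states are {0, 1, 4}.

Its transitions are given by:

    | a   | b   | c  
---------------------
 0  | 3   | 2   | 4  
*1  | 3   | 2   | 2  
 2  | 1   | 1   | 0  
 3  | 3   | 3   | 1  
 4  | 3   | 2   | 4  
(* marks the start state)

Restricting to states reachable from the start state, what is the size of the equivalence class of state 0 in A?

Every state is reachable, so we keep all 5.
Initial partition by acceptance: {0,1,4} | {2,3}.
On input c, block {0,1,4} splits into {0,4} and {1}.
Split {2,3} by δ(·,a) → {2} and {3}.
The partition is now stable with 4 blocks: {0,4} | {2} | {1} | {3}.
The equivalence class containing 0 is {0,4}, of size 2.

2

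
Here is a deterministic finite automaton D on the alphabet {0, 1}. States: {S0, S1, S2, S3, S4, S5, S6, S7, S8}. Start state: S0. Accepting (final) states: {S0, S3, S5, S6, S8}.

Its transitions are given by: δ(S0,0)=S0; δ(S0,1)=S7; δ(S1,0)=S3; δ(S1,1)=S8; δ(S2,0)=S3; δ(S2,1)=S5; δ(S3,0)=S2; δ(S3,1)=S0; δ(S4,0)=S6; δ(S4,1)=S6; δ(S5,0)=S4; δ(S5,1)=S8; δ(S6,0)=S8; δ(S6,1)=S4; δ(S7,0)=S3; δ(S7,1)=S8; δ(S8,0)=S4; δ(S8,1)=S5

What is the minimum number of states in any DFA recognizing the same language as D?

First remove the unreachable states {S1}; 8 states remain.
P0 = {S0,S3,S5,S6,S8} | {S2,S4,S7}.
Split {S0,S3,S5,S6,S8} by δ(·,0) → {S3,S5,S8} and {S0,S6}.
Split {S3,S5,S8} by δ(·,1) → {S5,S8} and {S3}.
Split {S2,S4,S7} by δ(·,0) → {S2,S7} and {S4}.
On input 0, block {S0,S6} splits into {S0} and {S6}.
The partition is now stable with 6 blocks: {S5,S8} | {S2,S7} | {S0} | {S3} | {S4} | {S6}.

6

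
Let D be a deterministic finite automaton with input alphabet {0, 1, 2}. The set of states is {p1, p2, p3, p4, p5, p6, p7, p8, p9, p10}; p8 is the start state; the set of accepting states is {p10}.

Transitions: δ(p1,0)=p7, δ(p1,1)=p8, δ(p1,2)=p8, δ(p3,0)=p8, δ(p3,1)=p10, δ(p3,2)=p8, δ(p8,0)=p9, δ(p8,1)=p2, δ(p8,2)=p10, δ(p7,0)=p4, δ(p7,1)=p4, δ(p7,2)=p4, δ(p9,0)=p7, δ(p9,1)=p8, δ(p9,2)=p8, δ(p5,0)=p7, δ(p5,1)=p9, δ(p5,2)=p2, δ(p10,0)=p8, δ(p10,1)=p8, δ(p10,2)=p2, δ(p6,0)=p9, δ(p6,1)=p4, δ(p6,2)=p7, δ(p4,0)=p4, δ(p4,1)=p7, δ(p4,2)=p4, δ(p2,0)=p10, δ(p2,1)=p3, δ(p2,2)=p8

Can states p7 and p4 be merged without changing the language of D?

States {p1,p5,p6} cannot be reached from the start state, so discard them.
Initial partition by acceptance: {p10} | {p2,p3,p4,p7,p8,p9}.
Split {p2,p3,p4,p7,p8,p9} by δ(·,0) → {p3,p4,p7,p8,p9} and {p2}.
Refine {p3,p4,p7,p8,p9} on symbol 1: members go to different blocks, giving {p4,p7,p9} and {p3} and {p8}.
Refine {p4,p7,p9} on symbol 1: members go to different blocks, giving {p4,p7} and {p9}.
Stable partition: {p10} | {p4,p7} | {p2} | {p3} | {p8} | {p9} — 6 equivalence classes.
p7 and p4 lie in the same block of the stable partition, so they are equivalent — no string distinguishes them.

Yes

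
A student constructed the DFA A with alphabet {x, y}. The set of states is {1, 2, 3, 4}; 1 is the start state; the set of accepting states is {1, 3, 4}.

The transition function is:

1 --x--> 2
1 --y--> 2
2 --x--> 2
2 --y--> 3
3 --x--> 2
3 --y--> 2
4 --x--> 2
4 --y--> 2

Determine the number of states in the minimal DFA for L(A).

Reachable states from the start: {1,2,3}. Unreachable: {4} — drop them.
Start with accepting vs non-accepting: {1,3} | {2}.
The partition is now stable with 2 blocks: {1,3} | {2}.

2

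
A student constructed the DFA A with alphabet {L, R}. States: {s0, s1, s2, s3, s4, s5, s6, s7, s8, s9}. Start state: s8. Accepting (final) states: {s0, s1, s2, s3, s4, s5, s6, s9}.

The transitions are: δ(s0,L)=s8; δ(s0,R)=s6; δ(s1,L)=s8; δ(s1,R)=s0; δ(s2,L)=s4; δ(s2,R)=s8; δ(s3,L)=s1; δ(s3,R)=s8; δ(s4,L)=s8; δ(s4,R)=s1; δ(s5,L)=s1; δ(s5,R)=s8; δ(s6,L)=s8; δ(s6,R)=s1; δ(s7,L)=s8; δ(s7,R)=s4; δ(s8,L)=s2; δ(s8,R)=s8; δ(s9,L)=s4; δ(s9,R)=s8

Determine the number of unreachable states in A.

BFS from s8 reaches {s0, s1, s2, s4, s6, s8}; the 4 state(s) s3, s5, s7, s9 are never visited.

4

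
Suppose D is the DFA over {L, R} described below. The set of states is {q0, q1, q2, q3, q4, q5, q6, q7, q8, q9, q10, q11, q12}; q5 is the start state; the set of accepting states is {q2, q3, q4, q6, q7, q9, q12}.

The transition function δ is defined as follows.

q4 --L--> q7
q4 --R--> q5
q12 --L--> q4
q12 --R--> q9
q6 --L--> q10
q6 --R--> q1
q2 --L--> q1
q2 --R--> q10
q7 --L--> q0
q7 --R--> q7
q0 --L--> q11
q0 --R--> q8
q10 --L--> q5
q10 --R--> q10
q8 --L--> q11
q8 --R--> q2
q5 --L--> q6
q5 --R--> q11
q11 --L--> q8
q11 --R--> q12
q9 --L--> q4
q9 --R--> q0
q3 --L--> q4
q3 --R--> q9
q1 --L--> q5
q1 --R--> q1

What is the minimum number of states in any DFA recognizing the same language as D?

First remove the unreachable states {q3}; 12 states remain.
Start with accepting vs non-accepting: {q2,q4,q6,q7,q9,q12} | {q0,q1,q5,q8,q10,q11}.
On input L, block {q2,q4,q6,q7,q9,q12} splits into {q2,q6,q7} and {q4,q9,q12}.
On input R, block {q2,q6,q7} splits into {q2,q6} and {q7}.
Split {q0,q1,q5,q8,q10,q11} by δ(·,L) → {q0,q1,q8,q10,q11} and {q5}.
Split {q0,q1,q8,q10,q11} by δ(·,L) → {q0,q8,q11} and {q1,q10}.
Split {q0,q8,q11} by δ(·,R) → {q0} and {q8} and {q11}.
Refine {q4,q9,q12} on symbol L: members go to different blocks, giving {q9,q12} and {q4}.
Split {q9,q12} by δ(·,R) → {q9} and {q12}.
The partition is now stable with 10 blocks: {q2,q6} | {q0} | {q9} | {q7} | {q5} | {q1,q10} | {q8} | {q11} | {q4} | {q12}.

10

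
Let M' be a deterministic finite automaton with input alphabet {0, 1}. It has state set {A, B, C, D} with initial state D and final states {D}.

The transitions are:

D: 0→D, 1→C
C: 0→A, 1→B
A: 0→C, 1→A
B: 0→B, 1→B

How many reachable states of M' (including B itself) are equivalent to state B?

3

P0 = {D} | {A,B,C}.
Stable partition: {D} | {A,B,C} — 2 equivalence classes.
State B belongs to the block {A,B,C}, which has 3 states.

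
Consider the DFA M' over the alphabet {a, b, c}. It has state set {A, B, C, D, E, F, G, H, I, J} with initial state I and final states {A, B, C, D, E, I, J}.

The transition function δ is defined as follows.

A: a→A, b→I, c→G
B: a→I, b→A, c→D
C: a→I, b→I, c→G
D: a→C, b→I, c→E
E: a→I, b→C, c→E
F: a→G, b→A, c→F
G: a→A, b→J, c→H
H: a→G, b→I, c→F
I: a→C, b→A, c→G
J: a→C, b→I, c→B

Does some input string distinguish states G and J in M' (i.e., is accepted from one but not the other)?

Yes

All states are reachable from the start state.
Initial partition by acceptance: {A,B,C,D,E,I,J} | {F,G,H}.
Refine {A,B,C,D,E,I,J} on symbol c: members go to different blocks, giving {B,D,E,J} and {A,C,I}.
Refine {F,G,H} on symbol a: members go to different blocks, giving {F,H} and {G}.
No further refinement is possible. Final partition (4 blocks): {B,D,E,J} | {F,H} | {A,C,I} | {G}.
G and J end up in different blocks, so they are distinguishable. For instance, the string 'ε' is accepted from only J.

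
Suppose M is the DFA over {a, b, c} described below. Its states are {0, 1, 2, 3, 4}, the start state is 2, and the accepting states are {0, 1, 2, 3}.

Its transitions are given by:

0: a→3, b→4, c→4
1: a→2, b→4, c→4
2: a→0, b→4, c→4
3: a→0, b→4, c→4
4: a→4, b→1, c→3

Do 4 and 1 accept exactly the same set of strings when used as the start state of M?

No

Initial partition by acceptance: {0,1,2,3} | {4}.
No further refinement is possible. Final partition (2 blocks): {0,1,2,3} | {4}.
4 and 1 end up in different blocks, so they are distinguishable. For instance, the string 'ε' is accepted from only 1.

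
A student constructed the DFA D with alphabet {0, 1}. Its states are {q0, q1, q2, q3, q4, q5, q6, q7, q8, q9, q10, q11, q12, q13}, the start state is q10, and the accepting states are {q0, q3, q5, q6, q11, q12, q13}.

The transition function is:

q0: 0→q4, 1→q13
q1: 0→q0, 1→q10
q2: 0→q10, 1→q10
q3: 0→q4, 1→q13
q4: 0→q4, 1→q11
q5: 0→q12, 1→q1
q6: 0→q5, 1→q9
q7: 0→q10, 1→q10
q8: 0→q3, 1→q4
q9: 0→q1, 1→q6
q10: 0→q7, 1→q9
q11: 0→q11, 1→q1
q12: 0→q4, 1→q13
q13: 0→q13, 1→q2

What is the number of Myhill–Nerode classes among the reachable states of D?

10

First remove the unreachable states {q3,q8}; 12 states remain.
Start with accepting vs non-accepting: {q0,q5,q6,q11,q12,q13} | {q1,q2,q4,q7,q9,q10}.
Refine {q0,q5,q6,q11,q12,q13} on symbol 0: members go to different blocks, giving {q5,q6,q11,q13} and {q0,q12}.
Split {q5,q6,q11,q13} by δ(·,0) → {q6,q11,q13} and {q5}.
Refine {q6,q11,q13} on symbol 0: members go to different blocks, giving {q11,q13} and {q6}.
Split {q1,q2,q4,q7,q9,q10} by δ(·,0) → {q2,q4,q7,q9,q10} and {q1}.
Split {q11,q13} by δ(·,1) → {q11} and {q13}.
On input 0, block {q2,q4,q7,q9,q10} splits into {q2,q4,q7,q10} and {q9}.
On input 1, block {q2,q4,q7,q10} splits into {q2,q7} and {q4} and {q10}.
Stable partition: {q11} | {q2,q7} | {q0,q12} | {q5} | {q6} | {q1} | {q13} | {q9} | {q4} | {q10} — 10 equivalence classes.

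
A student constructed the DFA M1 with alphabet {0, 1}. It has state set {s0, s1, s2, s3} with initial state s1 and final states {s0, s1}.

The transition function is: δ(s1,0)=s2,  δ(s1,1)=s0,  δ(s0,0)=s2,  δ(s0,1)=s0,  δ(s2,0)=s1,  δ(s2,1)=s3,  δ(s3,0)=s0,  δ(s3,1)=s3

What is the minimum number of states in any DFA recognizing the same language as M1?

Every state is reachable, so we keep all 4.
Start with accepting vs non-accepting: {s0,s1} | {s2,s3}.
The partition is now stable with 2 blocks: {s0,s1} | {s2,s3}.

2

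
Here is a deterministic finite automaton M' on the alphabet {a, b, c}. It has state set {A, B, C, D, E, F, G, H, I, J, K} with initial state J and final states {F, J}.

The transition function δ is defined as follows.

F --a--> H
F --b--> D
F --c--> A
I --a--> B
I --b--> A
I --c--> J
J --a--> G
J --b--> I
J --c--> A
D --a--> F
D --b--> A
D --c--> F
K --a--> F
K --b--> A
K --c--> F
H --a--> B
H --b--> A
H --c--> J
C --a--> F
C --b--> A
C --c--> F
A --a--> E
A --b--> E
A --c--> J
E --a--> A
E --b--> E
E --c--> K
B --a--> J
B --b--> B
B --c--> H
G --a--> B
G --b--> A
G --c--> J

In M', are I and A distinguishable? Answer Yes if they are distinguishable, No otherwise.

Reachable states from the start: {A,B,D,E,F,G,H,I,J,K}. Unreachable: {C} — drop them.
P0 = {F,J} | {A,B,D,E,G,H,I,K}.
Refine {A,B,D,E,G,H,I,K} on symbol a: members go to different blocks, giving {A,E,G,H,I} and {B,D,K}.
Split {F,J} by δ(·,b) → {F} and {J}.
On input a, block {A,E,G,H,I} splits into {G,H,I} and {A,E}.
On input a, block {B,D,K} splits into {D,K} and {B}.
On input c, block {A,E} splits into {A} and {E}.
The partition is now stable with 7 blocks: {F} | {G,H,I} | {D,K} | {J} | {A} | {B} | {E}.
I and A end up in different blocks, so they are distinguishable. For instance, the string 'aa' is accepted from only I.

Yes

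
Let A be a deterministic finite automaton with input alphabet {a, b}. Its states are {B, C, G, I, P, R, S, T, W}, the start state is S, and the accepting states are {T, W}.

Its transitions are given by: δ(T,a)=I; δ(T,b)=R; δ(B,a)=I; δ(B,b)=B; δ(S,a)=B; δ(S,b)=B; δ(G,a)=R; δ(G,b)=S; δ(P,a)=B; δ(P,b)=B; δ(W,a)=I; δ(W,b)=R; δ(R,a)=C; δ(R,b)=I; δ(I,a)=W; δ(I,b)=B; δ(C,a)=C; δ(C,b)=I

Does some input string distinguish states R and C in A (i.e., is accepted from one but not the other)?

States {G,P,T} cannot be reached from the start state, so discard them.
Initial partition by acceptance: {W} | {B,C,I,R,S}.
On input a, block {B,C,I,R,S} splits into {B,C,R,S} and {I}.
Refine {B,C,R,S} on symbol a: members go to different blocks, giving {C,R,S} and {B}.
Split {C,R,S} by δ(·,a) → {C,R} and {S}.
No further refinement is possible. Final partition (5 blocks): {W} | {C,R} | {I} | {B} | {S}.
R and C lie in the same block of the stable partition, so they are equivalent — no string distinguishes them.

No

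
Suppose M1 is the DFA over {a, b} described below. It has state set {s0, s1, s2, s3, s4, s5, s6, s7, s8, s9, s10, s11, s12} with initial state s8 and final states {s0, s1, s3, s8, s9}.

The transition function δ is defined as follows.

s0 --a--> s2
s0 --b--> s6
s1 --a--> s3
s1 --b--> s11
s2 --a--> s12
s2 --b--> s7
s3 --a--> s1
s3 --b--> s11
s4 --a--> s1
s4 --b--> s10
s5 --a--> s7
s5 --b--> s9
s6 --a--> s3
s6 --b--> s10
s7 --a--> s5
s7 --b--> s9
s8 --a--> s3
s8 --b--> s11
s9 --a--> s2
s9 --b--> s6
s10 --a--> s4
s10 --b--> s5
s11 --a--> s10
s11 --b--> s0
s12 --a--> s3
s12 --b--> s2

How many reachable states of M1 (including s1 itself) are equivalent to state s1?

3

Initial partition by acceptance: {s0,s1,s3,s8,s9} | {s2,s4,s5,s6,s7,s10,s11,s12}.
Split {s0,s1,s3,s8,s9} by δ(·,a) → {s1,s3,s8} and {s0,s9}.
On input a, block {s2,s4,s5,s6,s7,s10,s11,s12} splits into {s2,s5,s7,s10,s11} and {s4,s6,s12}.
Refine {s2,s5,s7,s10,s11} on symbol a: members go to different blocks, giving {s5,s7,s11} and {s2,s10}.
On input a, block {s5,s7,s11} splits into {s5,s7} and {s11}.
The partition is now stable with 6 blocks: {s1,s3,s8} | {s5,s7} | {s0,s9} | {s4,s6,s12} | {s2,s10} | {s11}.
The equivalence class containing s1 is {s1,s3,s8}, of size 3.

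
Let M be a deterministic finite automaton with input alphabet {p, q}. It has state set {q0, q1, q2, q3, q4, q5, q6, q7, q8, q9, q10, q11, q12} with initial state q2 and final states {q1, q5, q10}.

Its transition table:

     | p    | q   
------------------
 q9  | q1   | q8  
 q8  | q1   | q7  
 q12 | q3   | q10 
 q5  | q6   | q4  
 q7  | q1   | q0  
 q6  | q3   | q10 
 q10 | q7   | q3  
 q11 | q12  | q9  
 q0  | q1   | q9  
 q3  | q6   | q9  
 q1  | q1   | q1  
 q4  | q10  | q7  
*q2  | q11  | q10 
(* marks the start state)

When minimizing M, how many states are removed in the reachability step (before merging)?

2

BFS from q2 reaches {q0, q1, q2, q3, q6, q7, q8, q9, q10, q11, q12}; the 2 state(s) q4, q5 are never visited.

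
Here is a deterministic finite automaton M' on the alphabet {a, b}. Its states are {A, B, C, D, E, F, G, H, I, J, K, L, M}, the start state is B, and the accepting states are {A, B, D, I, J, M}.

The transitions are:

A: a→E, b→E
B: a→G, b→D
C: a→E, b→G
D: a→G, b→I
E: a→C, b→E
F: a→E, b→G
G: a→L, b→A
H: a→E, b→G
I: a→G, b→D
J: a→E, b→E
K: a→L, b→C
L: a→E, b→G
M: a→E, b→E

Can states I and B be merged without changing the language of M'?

Reachable states from the start: {A,B,C,D,E,G,I,L}. Unreachable: {F,H,J,K,M} — drop them.
Start with accepting vs non-accepting: {A,B,D,I} | {C,E,G,L}.
Split {A,B,D,I} by δ(·,b) → {B,D,I} and {A}.
On input b, block {C,E,G,L} splits into {C,E,L} and {G}.
Refine {C,E,L} on symbol b: members go to different blocks, giving {C,L} and {E}.
The partition is now stable with 5 blocks: {B,D,I} | {C,L} | {A} | {G} | {E}.
I and B lie in the same block of the stable partition, so they are equivalent — no string distinguishes them.

Yes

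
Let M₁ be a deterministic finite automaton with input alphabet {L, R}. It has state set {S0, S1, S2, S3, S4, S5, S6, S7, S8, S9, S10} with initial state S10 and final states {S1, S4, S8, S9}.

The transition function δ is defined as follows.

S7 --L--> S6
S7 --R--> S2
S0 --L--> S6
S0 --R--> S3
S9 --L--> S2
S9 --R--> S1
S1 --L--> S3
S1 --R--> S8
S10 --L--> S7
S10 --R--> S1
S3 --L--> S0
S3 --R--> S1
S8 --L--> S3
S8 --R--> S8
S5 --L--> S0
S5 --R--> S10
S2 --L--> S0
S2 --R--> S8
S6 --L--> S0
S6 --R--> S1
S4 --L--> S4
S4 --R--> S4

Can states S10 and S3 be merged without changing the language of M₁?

States {S4,S5,S9} cannot be reached from the start state, so discard them.
Start with accepting vs non-accepting: {S1,S8} | {S0,S2,S3,S6,S7,S10}.
On input R, block {S0,S2,S3,S6,S7,S10} splits into {S2,S3,S6,S10} and {S0,S7}.
No further refinement is possible. Final partition (3 blocks): {S1,S8} | {S2,S3,S6,S10} | {S0,S7}.
S10 and S3 lie in the same block of the stable partition, so they are equivalent — no string distinguishes them.

Yes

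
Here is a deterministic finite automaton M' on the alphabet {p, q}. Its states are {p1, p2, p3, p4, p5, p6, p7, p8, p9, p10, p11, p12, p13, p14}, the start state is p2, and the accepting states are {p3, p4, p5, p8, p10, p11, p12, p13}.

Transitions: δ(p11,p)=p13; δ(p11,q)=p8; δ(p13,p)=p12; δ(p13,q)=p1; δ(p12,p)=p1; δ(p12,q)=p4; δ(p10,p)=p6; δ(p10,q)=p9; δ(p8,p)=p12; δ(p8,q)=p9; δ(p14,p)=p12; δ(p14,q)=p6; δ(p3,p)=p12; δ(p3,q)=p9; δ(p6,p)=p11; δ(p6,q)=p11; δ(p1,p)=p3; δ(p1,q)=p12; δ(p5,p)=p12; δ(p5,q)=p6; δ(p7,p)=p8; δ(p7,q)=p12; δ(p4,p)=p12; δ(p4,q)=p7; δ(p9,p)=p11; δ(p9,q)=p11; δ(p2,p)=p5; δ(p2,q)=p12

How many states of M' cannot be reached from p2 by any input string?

Starting at p2 and following transitions, the reachable set is {p1, p2, p3, p4, p5, p6, p7, p8, p9, p11, p12, p13}. That leaves p10, p14 unreachable — 2 in total.

2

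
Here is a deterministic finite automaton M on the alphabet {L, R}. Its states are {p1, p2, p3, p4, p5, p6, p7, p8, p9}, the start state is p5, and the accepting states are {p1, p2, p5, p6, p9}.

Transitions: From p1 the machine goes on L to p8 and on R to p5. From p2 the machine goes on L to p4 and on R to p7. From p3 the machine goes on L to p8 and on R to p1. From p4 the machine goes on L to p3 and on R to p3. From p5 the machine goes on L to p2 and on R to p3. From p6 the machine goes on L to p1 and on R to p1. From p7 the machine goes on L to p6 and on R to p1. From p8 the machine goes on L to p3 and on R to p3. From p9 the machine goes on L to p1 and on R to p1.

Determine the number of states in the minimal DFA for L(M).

7

First remove the unreachable states {p9}; 8 states remain.
P0 = {p1,p2,p5,p6} | {p3,p4,p7,p8}.
Refine {p1,p2,p5,p6} on symbol L: members go to different blocks, giving {p1,p2} and {p5,p6}.
Refine {p1,p2} on symbol R: members go to different blocks, giving {p1} and {p2}.
On input L, block {p3,p4,p7,p8} splits into {p3,p4,p8} and {p7}.
Refine {p3,p4,p8} on symbol R: members go to different blocks, giving {p4,p8} and {p3}.
On input L, block {p5,p6} splits into {p5} and {p6}.
Stable partition: {p1} | {p4,p8} | {p5} | {p2} | {p7} | {p3} | {p6} — 7 equivalence classes.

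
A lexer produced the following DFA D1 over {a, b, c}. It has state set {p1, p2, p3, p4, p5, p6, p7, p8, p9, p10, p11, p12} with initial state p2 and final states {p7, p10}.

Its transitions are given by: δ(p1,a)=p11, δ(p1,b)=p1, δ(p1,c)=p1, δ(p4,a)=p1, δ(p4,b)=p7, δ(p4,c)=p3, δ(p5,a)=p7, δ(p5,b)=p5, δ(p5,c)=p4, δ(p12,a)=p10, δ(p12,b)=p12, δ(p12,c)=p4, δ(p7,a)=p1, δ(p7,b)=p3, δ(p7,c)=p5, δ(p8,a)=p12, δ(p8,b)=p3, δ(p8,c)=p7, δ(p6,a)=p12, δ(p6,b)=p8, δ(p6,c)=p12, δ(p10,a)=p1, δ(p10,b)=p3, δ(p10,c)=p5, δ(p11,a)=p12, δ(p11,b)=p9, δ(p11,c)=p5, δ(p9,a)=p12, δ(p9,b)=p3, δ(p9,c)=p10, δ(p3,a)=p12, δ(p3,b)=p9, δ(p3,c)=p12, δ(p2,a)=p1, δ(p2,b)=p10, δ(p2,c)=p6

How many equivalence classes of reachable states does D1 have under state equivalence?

6

Initial partition by acceptance: {p7,p10} | {p1,p2,p3,p4,p5,p6,p8,p9,p11,p12}.
On input a, block {p1,p2,p3,p4,p5,p6,p8,p9,p11,p12} splits into {p1,p2,p3,p4,p6,p8,p9,p11} and {p5,p12}.
Split {p1,p2,p3,p4,p6,p8,p9,p11} by δ(·,a) → {p3,p6,p8,p9,p11} and {p1,p2,p4}.
Refine {p3,p6,p8,p9,p11} on symbol c: members go to different blocks, giving {p3,p6,p11} and {p8,p9}.
On input a, block {p1,p2,p4} splits into {p2,p4} and {p1}.
Stable partition: {p7,p10} | {p3,p6,p11} | {p5,p12} | {p2,p4} | {p8,p9} | {p1} — 6 equivalence classes.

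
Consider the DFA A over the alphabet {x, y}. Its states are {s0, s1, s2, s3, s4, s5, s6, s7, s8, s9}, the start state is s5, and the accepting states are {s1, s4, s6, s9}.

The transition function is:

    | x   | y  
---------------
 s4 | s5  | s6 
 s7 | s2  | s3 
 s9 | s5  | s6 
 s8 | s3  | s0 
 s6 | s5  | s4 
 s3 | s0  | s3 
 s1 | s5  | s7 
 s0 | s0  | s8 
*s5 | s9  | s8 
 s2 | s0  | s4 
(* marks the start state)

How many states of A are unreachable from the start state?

3

No path from s5 leads to s1, s2, s7; the other 7 states are all reachable.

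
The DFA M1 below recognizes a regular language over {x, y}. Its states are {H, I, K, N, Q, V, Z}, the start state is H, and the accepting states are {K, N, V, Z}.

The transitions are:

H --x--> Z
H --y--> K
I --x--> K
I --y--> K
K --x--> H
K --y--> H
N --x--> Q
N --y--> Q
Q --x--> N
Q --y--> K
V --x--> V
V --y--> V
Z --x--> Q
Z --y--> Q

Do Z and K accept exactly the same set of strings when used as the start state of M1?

Yes

First remove the unreachable states {I,V}; 5 states remain.
Start with accepting vs non-accepting: {K,N,Z} | {H,Q}.
Stable partition: {K,N,Z} | {H,Q} — 2 equivalence classes.
Z and K lie in the same block of the stable partition, so they are equivalent — no string distinguishes them.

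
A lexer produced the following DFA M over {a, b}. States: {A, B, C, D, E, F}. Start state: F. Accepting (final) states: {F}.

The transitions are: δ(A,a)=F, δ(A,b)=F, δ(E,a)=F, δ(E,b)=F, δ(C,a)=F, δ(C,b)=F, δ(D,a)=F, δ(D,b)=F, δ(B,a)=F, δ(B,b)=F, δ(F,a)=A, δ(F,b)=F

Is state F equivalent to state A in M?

No

Reachable states from the start: {A,F}. Unreachable: {B,C,D,E} — drop them.
Start with accepting vs non-accepting: {F} | {A}.
The partition is now stable with 2 blocks: {F} | {A}.
F and A end up in different blocks, so they are distinguishable. For instance, the string 'ε' is accepted from only F.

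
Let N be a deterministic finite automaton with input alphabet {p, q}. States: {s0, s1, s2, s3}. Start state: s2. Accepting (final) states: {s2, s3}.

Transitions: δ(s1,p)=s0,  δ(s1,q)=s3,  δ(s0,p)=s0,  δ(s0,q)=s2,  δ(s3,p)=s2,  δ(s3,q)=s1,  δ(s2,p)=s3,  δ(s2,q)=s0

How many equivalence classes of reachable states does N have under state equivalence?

2

P0 = {s2,s3} | {s0,s1}.
The partition is now stable with 2 blocks: {s2,s3} | {s0,s1}.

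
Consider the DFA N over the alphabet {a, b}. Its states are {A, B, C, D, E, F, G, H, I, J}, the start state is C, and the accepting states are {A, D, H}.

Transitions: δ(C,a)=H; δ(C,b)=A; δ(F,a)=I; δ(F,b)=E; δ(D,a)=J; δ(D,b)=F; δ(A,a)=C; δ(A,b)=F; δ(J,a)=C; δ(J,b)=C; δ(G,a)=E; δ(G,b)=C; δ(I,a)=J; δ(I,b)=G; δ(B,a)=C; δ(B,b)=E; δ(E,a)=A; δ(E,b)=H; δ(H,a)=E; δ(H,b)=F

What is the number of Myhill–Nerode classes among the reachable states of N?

5

Reachable states from the start: {A,C,E,F,G,H,I,J}. Unreachable: {B,D} — drop them.
Initial partition by acceptance: {A,H} | {C,E,F,G,I,J}.
On input a, block {C,E,F,G,I,J} splits into {F,G,I,J} and {C,E}.
Split {F,G,I,J} by δ(·,a) → {F,I} and {G,J}.
Split {F,I} by δ(·,a) → {F} and {I}.
Stable partition: {A,H} | {F} | {C,E} | {G,J} | {I} — 5 equivalence classes.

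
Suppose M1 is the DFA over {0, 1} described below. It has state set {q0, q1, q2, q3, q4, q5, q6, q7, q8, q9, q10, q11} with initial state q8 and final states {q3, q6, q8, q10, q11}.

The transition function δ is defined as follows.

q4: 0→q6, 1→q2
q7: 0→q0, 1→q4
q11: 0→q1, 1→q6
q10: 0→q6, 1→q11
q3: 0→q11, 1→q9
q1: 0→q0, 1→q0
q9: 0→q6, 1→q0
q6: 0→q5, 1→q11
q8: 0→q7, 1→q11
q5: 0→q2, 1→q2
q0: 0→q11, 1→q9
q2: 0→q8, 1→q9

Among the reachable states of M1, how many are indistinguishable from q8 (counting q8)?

3

First remove the unreachable states {q3,q10}; 10 states remain.
Start with accepting vs non-accepting: {q6,q8,q11} | {q0,q1,q2,q4,q5,q7,q9}.
Refine {q0,q1,q2,q4,q5,q7,q9} on symbol 0: members go to different blocks, giving {q0,q2,q4,q9} and {q1,q5,q7}.
The partition is now stable with 3 blocks: {q6,q8,q11} | {q0,q2,q4,q9} | {q1,q5,q7}.
The equivalence class containing q8 is {q6,q8,q11}, of size 3.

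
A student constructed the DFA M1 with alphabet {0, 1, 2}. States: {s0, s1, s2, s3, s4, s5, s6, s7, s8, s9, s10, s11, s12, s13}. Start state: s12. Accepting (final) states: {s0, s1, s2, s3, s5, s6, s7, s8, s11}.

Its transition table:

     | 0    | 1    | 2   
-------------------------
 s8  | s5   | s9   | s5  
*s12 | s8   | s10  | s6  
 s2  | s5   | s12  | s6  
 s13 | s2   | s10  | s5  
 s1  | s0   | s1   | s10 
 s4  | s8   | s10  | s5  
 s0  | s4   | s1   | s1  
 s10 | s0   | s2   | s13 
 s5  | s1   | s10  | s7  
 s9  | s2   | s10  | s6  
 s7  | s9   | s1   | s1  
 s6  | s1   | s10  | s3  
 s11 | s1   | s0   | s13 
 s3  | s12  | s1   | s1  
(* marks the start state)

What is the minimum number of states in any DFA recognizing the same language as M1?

Reachable states from the start: {s0,s1,s2,s3,s4,s5,s6,s7,s8,s9,s10,s12,s13}. Unreachable: {s11} — drop them.
P0 = {s0,s1,s2,s3,s5,s6,s7,s8} | {s4,s9,s10,s12,s13}.
On input 0, block {s0,s1,s2,s3,s5,s6,s7,s8} splits into {s1,s2,s5,s6,s8} and {s0,s3,s7}.
Refine {s1,s2,s5,s6,s8} on symbol 0: members go to different blocks, giving {s2,s5,s6,s8} and {s1}.
On input 0, block {s2,s5,s6,s8} splits into {s2,s8} and {s5,s6}.
Refine {s4,s9,s10,s12,s13} on symbol 0: members go to different blocks, giving {s4,s9,s12,s13} and {s10}.
The partition is now stable with 6 blocks: {s2,s8} | {s4,s9,s12,s13} | {s0,s3,s7} | {s1} | {s5,s6} | {s10}.

6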